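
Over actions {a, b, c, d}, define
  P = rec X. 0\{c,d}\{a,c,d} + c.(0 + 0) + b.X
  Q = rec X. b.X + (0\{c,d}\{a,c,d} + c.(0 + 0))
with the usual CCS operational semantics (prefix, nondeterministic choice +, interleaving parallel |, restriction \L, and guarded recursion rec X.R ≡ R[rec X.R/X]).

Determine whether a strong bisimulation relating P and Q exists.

P ~ Q

LTS(P): 2 reachable states
  p0 = rec X. 0\{c,d}\{a,c,d} + c.(0 + 0) + b.X → ··b··> p0, ··c··> p1
  p1 = 0 + 0 → (no moves)
LTS(Q): 2 reachable states
  q0 = rec X. b.X + (0\{c,d}\{a,c,d} + c.(0 + 0)) → ··b··> q0, ··c··> q1
  q1 = 0 + 0 → (no moves)
Bisimilarity quotient blocks:
  B0 = {p0, q0}
  B1 = {p1, q1}
p0 ∈ B0, q0 ∈ B0 → same block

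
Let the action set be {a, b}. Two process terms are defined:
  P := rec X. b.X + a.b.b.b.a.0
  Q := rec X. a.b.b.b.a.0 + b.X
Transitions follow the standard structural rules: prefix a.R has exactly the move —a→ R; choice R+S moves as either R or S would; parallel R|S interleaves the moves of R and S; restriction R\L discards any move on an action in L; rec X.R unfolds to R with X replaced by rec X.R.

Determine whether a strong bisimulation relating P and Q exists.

P's transition system — 6 states:
  u0 = rec X. b.X + a.b.b.b.a.0 :: —a→ u1, —b→ u0
  u1 = b.b.b.a.0 :: —b→ u2
  u2 = b.b.a.0 :: —b→ u3
  u3 = b.a.0 :: —b→ u4
  u4 = a.0 :: —a→ u5
  u5 = 0 :: deadlocked
Q's transition system — 6 states:
  v0 = rec X. a.b.b.b.a.0 + b.X :: —a→ v1, —b→ v0
  v1 = b.b.b.a.0 :: —b→ v2
  v2 = b.b.a.0 :: —b→ v3
  v3 = b.a.0 :: —b→ v4
  v4 = a.0 :: —a→ v5
  v5 = 0 :: deadlocked
Partition-refinement fixed point:
  B0 = {u0, v0}
  B1 = {u1, v1}
  B2 = {u2, v2}
  B3 = {u3, v3}
  B4 = {u4, v4}
  B5 = {u5, v5}
u0 ∈ B0, v0 ∈ B0 → same block

bisimilar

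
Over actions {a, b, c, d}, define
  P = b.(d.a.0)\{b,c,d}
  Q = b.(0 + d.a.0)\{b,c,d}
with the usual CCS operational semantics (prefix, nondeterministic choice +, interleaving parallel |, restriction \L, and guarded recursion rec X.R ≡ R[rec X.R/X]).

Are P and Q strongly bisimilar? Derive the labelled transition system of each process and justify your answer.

Reachable graph of P (2 states):
  u0 = b.(d.a.0)\{b,c,d} | ··b··> u1
  u1 = (d.a.0)\{b,c,d} | deadlocked
Reachable graph of Q (2 states):
  v0 = b.(0 + d.a.0)\{b,c,d} | ··b··> v1
  v1 = (0 + d.a.0)\{b,c,d} | deadlocked
Bisimilarity quotient blocks:
  B0 = {u0, v0}
  B1 = {u1, v1}
u0 ∈ B0, v0 ∈ B0 → same block

YES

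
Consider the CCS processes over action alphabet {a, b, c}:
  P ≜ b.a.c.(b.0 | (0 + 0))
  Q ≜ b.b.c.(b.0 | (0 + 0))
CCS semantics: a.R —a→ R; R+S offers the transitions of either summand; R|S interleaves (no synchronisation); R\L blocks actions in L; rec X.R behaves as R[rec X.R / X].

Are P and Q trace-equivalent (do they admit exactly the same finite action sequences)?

Reachable graph of P (5 states):
  m0 = b.a.c.(b.0 | (0 + 0)) :: ··b··> m1
  m1 = a.c.(b.0 | (0 + 0)) :: ··a··> m2
  m2 = c.(b.0 | (0 + 0)) :: ··c··> m3
  m3 = b.0 | (0 + 0) :: ··b··> m4
  m4 = 0 | (0 + 0) :: ∅
Reachable graph of Q (5 states):
  n0 = b.b.c.(b.0 | (0 + 0)) :: ··b··> n1
  n1 = b.c.(b.0 | (0 + 0)) :: ··b··> n2
  n2 = c.(b.0 | (0 + 0)) :: ··c··> n3
  n3 = b.0 | (0 + 0) :: ··b··> n4
  n4 = 0 | (0 + 0) :: ∅
Run σ = ⟨ba⟩ on P: start {m0}
  step 1 (b): {m1}
  step 2 (a): {m2}
  — P admits the full trace.
Run σ = ⟨ba⟩ on Q: start {n0}
  step 1 (b): {n1}
  step 2 (a): no successor for Q

NO — witness ⟨ba⟩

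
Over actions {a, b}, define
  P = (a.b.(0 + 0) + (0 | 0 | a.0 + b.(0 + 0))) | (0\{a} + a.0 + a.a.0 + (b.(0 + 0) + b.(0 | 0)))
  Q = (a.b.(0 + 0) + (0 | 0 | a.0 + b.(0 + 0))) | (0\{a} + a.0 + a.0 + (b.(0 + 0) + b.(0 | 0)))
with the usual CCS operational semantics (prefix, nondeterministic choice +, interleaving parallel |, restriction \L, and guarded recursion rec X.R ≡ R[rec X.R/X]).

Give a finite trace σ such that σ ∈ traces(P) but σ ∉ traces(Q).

LTS(P): 20 reachable states
  s0 = (a.b.(0 + 0) + (0 | 0 | a.0 + b.(0 + 0))) | (0\{a} + a.0 + a.a.0 + (b.(0 + 0) + b.(0 | 0))) :: —a→ s1, —a→ s2, —a→ s3, —a→ s4, —b→ s5, —b→ s6, —b→ s7
  s1 = (a.b.(0 + 0) + (0 | 0 | a.0 + b.(0 + 0))) | 0 :: —a→ s8, —a→ s9, —b→ s10
  s2 = (a.b.(0 + 0) + (0 | 0 | a.0 + b.(0 + 0))) | a.0 :: —a→ s1, —a→ s11, —a→ s12, —b→ s13
  s3 = 0 | 0 | 0 | (0\{a} + a.0 + a.a.0 + (b.(0 + 0) + b.(0 | 0))) :: —a→ s11, —a→ s8, —b→ s14, —b→ s15
  s4 = b.(0 + 0) | (0\{a} + a.0 + a.a.0 + (b.(0 + 0) + b.(0 | 0))) :: —a→ s12, —a→ s9, —b→ s16, —b→ s17, —b→ s5
  s5 = (0 + 0) | (0\{a} + a.0 + a.a.0 + (b.(0 + 0) + b.(0 | 0))) :: —a→ s10, —a→ s13, —b→ s18, —b→ s19
  s6 = (a.b.(0 + 0) + (0 | 0 | a.0 + b.(0 + 0))) | (0 + 0) :: —a→ s14, —a→ s16, —b→ s18
  s7 = (a.b.(0 + 0) + (0 | 0 | a.0 + b.(0 + 0))) | (0 | 0) :: —a→ s15, —a→ s17, —b→ s19
  s8 = 0 | 0 | 0 | 0 :: (no moves)
  s9 = b.(0 + 0) | 0 :: —b→ s10
  s10 = (0 + 0) | 0 :: (no moves)
  s11 = 0 | 0 | 0 | a.0 :: —a→ s8
  s12 = b.(0 + 0) | a.0 :: —a→ s9, —b→ s13
  s13 = (0 + 0) | a.0 :: —a→ s10
  s14 = 0 | 0 | 0 | (0 + 0) :: (no moves)
  s15 = 0 | 0 | 0 | (0 | 0) :: (no moves)
  s16 = b.(0 + 0) | (0 + 0) :: —b→ s18
  s17 = b.(0 + 0) | (0 | 0) :: —b→ s19
  s18 = (0 + 0) | (0 + 0) :: (no moves)
  s19 = (0 + 0) | (0 | 0) :: (no moves)
LTS(Q): 16 reachable states
  t0 = (a.b.(0 + 0) + (0 | 0 | a.0 + b.(0 + 0))) | (0\{a} + a.0 + a.0 + (b.(0 + 0) + b.(0 | 0))) :: —a→ t1, —a→ t2, —a→ t3, —b→ t4, —b→ t5, —b→ t6
  t1 = (a.b.(0 + 0) + (0 | 0 | a.0 + b.(0 + 0))) | 0 :: —a→ t7, —a→ t8, —b→ t9
  t2 = 0 | 0 | 0 | (0\{a} + a.0 + a.0 + (b.(0 + 0) + b.(0 | 0))) :: —a→ t7, —b→ t10, —b→ t11
  t3 = b.(0 + 0) | (0\{a} + a.0 + a.0 + (b.(0 + 0) + b.(0 | 0))) :: —a→ t8, —b→ t12, —b→ t13, —b→ t4
  t4 = (0 + 0) | (0\{a} + a.0 + a.0 + (b.(0 + 0) + b.(0 | 0))) :: —a→ t9, —b→ t14, —b→ t15
  t5 = (a.b.(0 + 0) + (0 | 0 | a.0 + b.(0 + 0))) | (0 + 0) :: —a→ t10, —a→ t12, —b→ t14
  t6 = (a.b.(0 + 0) + (0 | 0 | a.0 + b.(0 + 0))) | (0 | 0) :: —a→ t11, —a→ t13, —b→ t15
  t7 = 0 | 0 | 0 | 0 :: (no moves)
  t8 = b.(0 + 0) | 0 :: —b→ t9
  t9 = (0 + 0) | 0 :: (no moves)
  t10 = 0 | 0 | 0 | (0 + 0) :: (no moves)
  t11 = 0 | 0 | 0 | (0 | 0) :: (no moves)
  t12 = b.(0 + 0) | (0 + 0) :: —b→ t14
  t13 = b.(0 + 0) | (0 | 0) :: —b→ t15
  t14 = (0 + 0) | (0 + 0) :: (no moves)
  t15 = (0 + 0) | (0 | 0) :: (no moves)
Executing aaa from P (initial set {s0}):
  [1] a ⇒ {s1, s2, s3, s4}
  [2] a ⇒ {s1, s11, s12, s8, s9}
  [3] a ⇒ {s8, s9}
  ✓ P
Executing aaa from Q (initial set {t0}):
  [1] a ⇒ {t1, t2, t3}
  [2] a ⇒ {t7, t8}
  [3] a ⇒ ∅ (Q stuck)

aaa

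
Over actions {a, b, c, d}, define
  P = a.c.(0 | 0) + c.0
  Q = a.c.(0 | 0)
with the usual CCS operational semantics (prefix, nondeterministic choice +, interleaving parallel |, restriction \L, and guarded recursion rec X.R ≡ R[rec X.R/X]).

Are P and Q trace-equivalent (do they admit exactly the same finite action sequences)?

trace-distinct — witness ⟨c⟩

Reachable graph of P (4 states):
  u0 = a.c.(0 | 0) + c.0 ⊢ -a-> u1, -c-> u2
  u1 = c.(0 | 0) ⊢ -c-> u3
  u2 = 0 ⊢ deadlocked
  u3 = 0 | 0 ⊢ deadlocked
Reachable graph of Q (3 states):
  v0 = a.c.(0 | 0) ⊢ -a-> v1
  v1 = c.(0 | 0) ⊢ -c-> v2
  v2 = 0 | 0 ⊢ deadlocked
Trace ⟨c⟩ through P, begin at {u0}:
  step 1 (c): {u2}
  ✓ P
Trace ⟨c⟩ through Q, begin at {v0}:
  step 1 (c): ∅ (Q stuck)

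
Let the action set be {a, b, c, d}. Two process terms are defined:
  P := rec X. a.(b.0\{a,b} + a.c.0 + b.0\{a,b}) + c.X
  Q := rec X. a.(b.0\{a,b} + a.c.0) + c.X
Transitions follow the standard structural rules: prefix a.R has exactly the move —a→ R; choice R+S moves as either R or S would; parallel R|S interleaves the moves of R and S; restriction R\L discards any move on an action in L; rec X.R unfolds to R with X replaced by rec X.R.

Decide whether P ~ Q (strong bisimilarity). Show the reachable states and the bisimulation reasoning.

YES

P's transition system — 5 states:
  m0 = rec X. a.(b.0\{a,b} + a.c.0 + b.0\{a,b}) + c.X | —a→ m1, —c→ m0
  m1 = b.0\{a,b} + a.c.0 + b.0\{a,b} | —a→ m2, —b→ m3
  m2 = c.0 | —c→ m4
  m3 = 0\{a,b} | ·
  m4 = 0 | ·
Q's transition system — 5 states:
  n0 = rec X. a.(b.0\{a,b} + a.c.0) + c.X | —a→ n1, —c→ n0
  n1 = b.0\{a,b} + a.c.0 | —a→ n2, —b→ n3
  n2 = c.0 | —c→ n4
  n3 = 0\{a,b} | ·
  n4 = 0 | ·
Partition-refinement fixed point:
  B0 = {m0, n0}
  B1 = {m1, n1}
  B2 = {m3, m4, n3, n4}
  B3 = {m2, n2}
m0 ∈ B0, n0 ∈ B0 → same block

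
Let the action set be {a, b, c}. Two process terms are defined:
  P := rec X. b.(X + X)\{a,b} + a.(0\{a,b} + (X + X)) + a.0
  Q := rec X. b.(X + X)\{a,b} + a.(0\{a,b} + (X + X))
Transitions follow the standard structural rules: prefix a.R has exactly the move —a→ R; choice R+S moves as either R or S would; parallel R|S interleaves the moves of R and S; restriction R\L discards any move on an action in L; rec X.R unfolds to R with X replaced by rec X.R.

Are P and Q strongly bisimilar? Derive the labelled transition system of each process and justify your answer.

P's transition system — 4 states:
  p0 = rec X. b.(X + X)\{a,b} + a.(0\{a,b} + (X + X)) + a.0 :: =a=> p1, =a=> p2, =b=> p3
  p1 = 0 :: stopped
  p2 = 0\{a,b} + ((rec X. b.(X + X)\{a,b} + a.(0\{a,b} + (X + X)) + a.0) + (rec X. b.(X + X)\{a,b} + a.(0\{a,b} + (X + X)) + a.0)) :: =a=> p1, =a=> p2, =b=> p3
  p3 = ((rec X. b.(X + X)\{a,b} + a.(0\{a,b} + (X + X)) + a.0) + (rec X. b.(X + X)\{a,b} + a.(0\{a,b} + (X + X)) + a.0))\{a,b} :: stopped
Q's transition system — 3 states:
  q0 = rec X. b.(X + X)\{a,b} + a.(0\{a,b} + (X + X)) :: =a=> q1, =b=> q2
  q1 = 0\{a,b} + ((rec X. b.(X + X)\{a,b} + a.(0\{a,b} + (X + X))) + (rec X. b.(X + X)\{a,b} + a.(0\{a,b} + (X + X)))) :: =a=> q1, =b=> q2
  q2 = ((rec X. b.(X + X)\{a,b} + a.(0\{a,b} + (X + X))) + (rec X. b.(X + X)\{a,b} + a.(0\{a,b} + (X + X))))\{a,b} :: stopped
Bisimilarity quotient blocks:
  B0 = {p0, p2}
  B1 = {p1, p3, q2}
  B2 = {q0, q1}
p0 ∈ B0, q0 ∈ B2 → different blocks

NO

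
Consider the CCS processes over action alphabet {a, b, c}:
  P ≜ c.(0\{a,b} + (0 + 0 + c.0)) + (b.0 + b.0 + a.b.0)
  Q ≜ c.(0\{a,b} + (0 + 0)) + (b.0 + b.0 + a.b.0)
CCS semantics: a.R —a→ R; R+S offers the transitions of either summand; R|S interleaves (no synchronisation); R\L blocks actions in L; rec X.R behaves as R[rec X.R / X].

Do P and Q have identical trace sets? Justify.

trace-distinct — witness ⟨cc⟩

Reachable graph of P (4 states):
  p0 = c.(0\{a,b} + (0 + 0 + c.0)) + (b.0 + b.0 + a.b.0) ⊢ -a-> p1, -b-> p2, -c-> p3
  p1 = b.0 ⊢ -b-> p2
  p2 = 0 ⊢ stopped
  p3 = 0\{a,b} + (0 + 0 + c.0) ⊢ -c-> p2
Reachable graph of Q (4 states):
  q0 = c.(0\{a,b} + (0 + 0)) + (b.0 + b.0 + a.b.0) ⊢ -a-> q1, -b-> q2, -c-> q3
  q1 = b.0 ⊢ -b-> q2
  q2 = 0 ⊢ stopped
  q3 = 0\{a,b} + (0 + 0) ⊢ stopped
Executing cc from P (initial set {p0}):
  step 1 (c): {p3}
  step 2 (c): {p2}
  — P admits the full trace.
Executing cc from Q (initial set {q0}):
  step 1 (c): {q3}
  step 2 (c): ∅ (Q stuck)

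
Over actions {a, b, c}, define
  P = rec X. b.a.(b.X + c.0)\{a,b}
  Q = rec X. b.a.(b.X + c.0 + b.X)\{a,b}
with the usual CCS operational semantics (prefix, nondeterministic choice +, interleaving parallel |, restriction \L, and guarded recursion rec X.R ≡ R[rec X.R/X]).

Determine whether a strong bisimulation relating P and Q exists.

LTS(P): 4 reachable states
  p0 = rec X. b.a.(b.X + c.0)\{a,b} | =b=> p1
  p1 = a.(b.(rec X. b.a.(b.X + c.0)\{a,b}) + c.0)\{a,b} | =a=> p2
  p2 = (b.(rec X. b.a.(b.X + c.0)\{a,b}) + c.0)\{a,b} | =c=> p3
  p3 = 0\{a,b} | ·
LTS(Q): 4 reachable states
  q0 = rec X. b.a.(b.X + c.0 + b.X)\{a,b} | =b=> q1
  q1 = a.(b.(rec X. b.a.(b.X + c.0 + b.X)\{a,b}) + c.0 + b.(rec X. b.a.(b.X + c.0 + b.X)\{a,b}))\{a,b} | =a=> q2
  q2 = (b.(rec X. b.a.(b.X + c.0 + b.X)\{a,b}) + c.0 + b.(rec X. b.a.(b.X + c.0 + b.X)\{a,b}))\{a,b} | =c=> q3
  q3 = 0\{a,b} | ·
Partition-refinement fixed point:
  B0 = {p0, q0}
  B1 = {p1, q1}
  B2 = {p2, q2}
  B3 = {p3, q3}
p0 ∈ B0, q0 ∈ B0 → same block

P ~ Q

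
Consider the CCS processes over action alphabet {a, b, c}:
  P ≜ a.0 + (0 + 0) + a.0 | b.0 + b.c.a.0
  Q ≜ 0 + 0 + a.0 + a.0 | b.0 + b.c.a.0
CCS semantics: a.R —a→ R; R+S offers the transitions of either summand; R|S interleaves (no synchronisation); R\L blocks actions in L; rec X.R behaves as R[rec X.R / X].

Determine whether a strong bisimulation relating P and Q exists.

LTS(P): 7 reachable states
  u0 = a.0 + (0 + 0) + a.0 | b.0 + b.c.a.0 → --a--▸ u1, --a--▸ u2, --b--▸ u3, --b--▸ u4
  u1 = 0 → ∅
  u2 = 0 | b.0 → --b--▸ u5
  u3 = a.0 | 0 → --a--▸ u5
  u4 = c.a.0 → --c--▸ u6
  u5 = 0 | 0 → ∅
  u6 = a.0 → --a--▸ u1
LTS(Q): 7 reachable states
  v0 = 0 + 0 + a.0 + a.0 | b.0 + b.c.a.0 → --a--▸ v1, --a--▸ v2, --b--▸ v3, --b--▸ v4
  v1 = 0 → ∅
  v2 = 0 | b.0 → --b--▸ v5
  v3 = a.0 | 0 → --a--▸ v5
  v4 = c.a.0 → --c--▸ v6
  v5 = 0 | 0 → ∅
  v6 = a.0 → --a--▸ v1
Bisimilarity quotient blocks:
  B0 = {u0, v0}
  B1 = {u4, v4}
  B2 = {u3, u6, v3, v6}
  B3 = {u1, u5, v1, v5}
  B4 = {u2, v2}
u0 ∈ B0, v0 ∈ B0 → same block

YES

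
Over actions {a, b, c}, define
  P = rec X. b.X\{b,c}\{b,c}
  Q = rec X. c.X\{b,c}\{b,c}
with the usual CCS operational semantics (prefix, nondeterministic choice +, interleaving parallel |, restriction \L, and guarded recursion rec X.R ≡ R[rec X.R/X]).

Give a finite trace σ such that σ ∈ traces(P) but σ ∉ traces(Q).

b

Reachable graph of P (2 states):
  u0 = rec X. b.X\{b,c}\{b,c} → ··b··> u1
  u1 = (rec X. b.X\{b,c}\{b,c})\{b,c}\{b,c} → stopped
Reachable graph of Q (2 states):
  v0 = rec X. c.X\{b,c}\{b,c} → ··c··> v1
  v1 = (rec X. c.X\{b,c}\{b,c})\{b,c}\{b,c} → stopped
Trace ⟨b⟩ through P, begin at {u0}:
  [1] b ⇒ {u1}
  — P admits the full trace.
Trace ⟨b⟩ through Q, begin at {v0}:
  [1] b ⇒ no successor for Q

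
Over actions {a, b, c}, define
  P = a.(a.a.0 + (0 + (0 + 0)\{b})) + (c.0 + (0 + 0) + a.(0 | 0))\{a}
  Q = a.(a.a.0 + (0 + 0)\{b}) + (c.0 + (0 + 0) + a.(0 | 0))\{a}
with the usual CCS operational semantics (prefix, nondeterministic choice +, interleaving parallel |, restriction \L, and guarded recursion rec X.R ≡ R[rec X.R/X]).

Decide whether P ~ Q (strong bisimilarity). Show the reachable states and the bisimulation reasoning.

LTS(P): 5 reachable states
  u0 = a.(a.a.0 + (0 + (0 + 0)\{b})) + (c.0 + (0 + 0) + a.(0 | 0))\{a} | ··a··> u1, ··c··> u2
  u1 = a.a.0 + (0 + (0 + 0)\{b}) | ··a··> u3
  u2 = 0\{a} | deadlocked
  u3 = a.0 | ··a··> u4
  u4 = 0 | deadlocked
LTS(Q): 5 reachable states
  v0 = a.(a.a.0 + (0 + 0)\{b}) + (c.0 + (0 + 0) + a.(0 | 0))\{a} | ··a··> v1, ··c··> v2
  v1 = a.a.0 + (0 + 0)\{b} | ··a··> v3
  v2 = 0\{a} | deadlocked
  v3 = a.0 | ··a··> v4
  v4 = 0 | deadlocked
Coarsest stable partition (strong bisimilarity classes):
  B0 = {u0, v0}
  B1 = {u2, u4, v2, v4}
  B2 = {u1, v1}
  B3 = {u3, v3}
u0 ∈ B0, v0 ∈ B0 → same block

bisimilar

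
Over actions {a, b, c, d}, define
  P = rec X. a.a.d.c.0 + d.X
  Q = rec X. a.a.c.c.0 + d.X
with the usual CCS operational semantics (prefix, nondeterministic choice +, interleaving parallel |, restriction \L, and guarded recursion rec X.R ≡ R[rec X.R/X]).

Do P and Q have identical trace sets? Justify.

Reachable graph of P (5 states):
  s0 = rec X. a.a.d.c.0 + d.X :: ··a··> s1, ··d··> s0
  s1 = a.d.c.0 :: ··a··> s2
  s2 = d.c.0 :: ··d··> s3
  s3 = c.0 :: ··c··> s4
  s4 = 0 :: stopped
Reachable graph of Q (5 states):
  t0 = rec X. a.a.c.c.0 + d.X :: ··a··> t1, ··d··> t0
  t1 = a.c.c.0 :: ··a··> t2
  t2 = c.c.0 :: ··c··> t3
  t3 = c.0 :: ··c··> t4
  t4 = 0 :: stopped
Trace ⟨aad⟩ through P, begin at {s0}:
  step 1 (a): {s1}
  step 2 (a): {s2}
  step 3 (d): {s3}
  ✓ P
Trace ⟨aad⟩ through Q, begin at {t0}:
  step 1 (a): {t1}
  step 2 (a): {t2}
  step 3 (d): ∅ (Q stuck)

trace-distinct — witness ⟨aad⟩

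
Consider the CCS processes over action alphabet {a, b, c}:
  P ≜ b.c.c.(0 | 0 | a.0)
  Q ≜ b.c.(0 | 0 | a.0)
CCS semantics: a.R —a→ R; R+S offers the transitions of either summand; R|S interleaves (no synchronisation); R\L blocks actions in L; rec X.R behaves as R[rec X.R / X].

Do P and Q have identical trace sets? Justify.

P's transition system — 5 states:
  p0 = b.c.c.(0 | 0 | a.0) → ··b··> p1
  p1 = c.c.(0 | 0 | a.0) → ··c··> p2
  p2 = c.(0 | 0 | a.0) → ··c··> p3
  p3 = 0 | 0 | a.0 → ··a··> p4
  p4 = 0 | 0 | 0 → ∅
Q's transition system — 4 states:
  q0 = b.c.(0 | 0 | a.0) → ··b··> q1
  q1 = c.(0 | 0 | a.0) → ··c··> q2
  q2 = 0 | 0 | a.0 → ··a··> q3
  q3 = 0 | 0 | 0 → ∅
Executing bcc from P (initial set {p0}):
  [1] b ⇒ {p1}
  [2] c ⇒ {p2}
  [3] c ⇒ {p3}
  P completes σ.
Executing bcc from Q (initial set {q0}):
  [1] b ⇒ {q1}
  [2] c ⇒ {q2}
  [3] c ⇒ ∅  — Q cannot continue

NO — witness ⟨bcc⟩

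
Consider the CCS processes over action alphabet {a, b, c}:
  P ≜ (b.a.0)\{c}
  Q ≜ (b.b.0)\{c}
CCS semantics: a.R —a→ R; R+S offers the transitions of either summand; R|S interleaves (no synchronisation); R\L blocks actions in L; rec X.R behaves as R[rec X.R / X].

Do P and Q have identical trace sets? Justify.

LTS(P): 3 reachable states
  s0 = (b.a.0)\{c} → ··b··> s1
  s1 = (a.0)\{c} → ··a··> s2
  s2 = 0\{c} → deadlocked
LTS(Q): 3 reachable states
  t0 = (b.b.0)\{c} → ··b··> t1
  t1 = (b.0)\{c} → ··b··> t2
  t2 = 0\{c} → deadlocked
Run σ = ⟨ba⟩ on P: start {s0}
  [1] b ⇒ {s1}
  [2] a ⇒ {s2}
  P completes σ.
Run σ = ⟨ba⟩ on Q: start {t0}
  [1] b ⇒ {t1}
  [2] a ⇒ ∅  — Q cannot continue

traces(P) ≠ traces(Q) — witness ⟨ba⟩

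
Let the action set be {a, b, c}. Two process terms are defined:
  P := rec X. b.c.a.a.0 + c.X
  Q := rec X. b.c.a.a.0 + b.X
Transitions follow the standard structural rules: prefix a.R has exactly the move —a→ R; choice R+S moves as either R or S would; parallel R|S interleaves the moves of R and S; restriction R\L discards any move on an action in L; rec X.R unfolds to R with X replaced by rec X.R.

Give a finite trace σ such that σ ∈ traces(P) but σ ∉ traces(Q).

P's transition system — 5 states:
  p0 = rec X. b.c.a.a.0 + c.X has moves --b--▸ p1, --c--▸ p0
  p1 = c.a.a.0 has moves --c--▸ p2
  p2 = a.a.0 has moves --a--▸ p3
  p3 = a.0 has moves --a--▸ p4
  p4 = 0 has moves deadlocked
Q's transition system — 5 states:
  q0 = rec X. b.c.a.a.0 + b.X has moves --b--▸ q0, --b--▸ q1
  q1 = c.a.a.0 has moves --c--▸ q2
  q2 = a.a.0 has moves --a--▸ q3
  q3 = a.0 has moves --a--▸ q4
  q4 = 0 has moves deadlocked
Trace ⟨c⟩ through P, begin at {p0}:
  step 1 (c): {p0}
  P completes σ.
Trace ⟨c⟩ through Q, begin at {q0}:
  step 1 (c): ∅ (Q stuck)

c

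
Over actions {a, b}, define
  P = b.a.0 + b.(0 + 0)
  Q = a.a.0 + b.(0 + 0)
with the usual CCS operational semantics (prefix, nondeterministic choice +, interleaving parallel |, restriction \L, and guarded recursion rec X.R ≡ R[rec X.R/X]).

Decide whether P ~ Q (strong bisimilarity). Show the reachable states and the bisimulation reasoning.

Reachable graph of P (4 states):
  s0 = b.a.0 + b.(0 + 0) ⊢ —b→ s1, —b→ s2
  s1 = 0 + 0 ⊢ deadlocked
  s2 = a.0 ⊢ —a→ s3
  s3 = 0 ⊢ deadlocked
Reachable graph of Q (4 states):
  t0 = a.a.0 + b.(0 + 0) ⊢ —a→ t1, —b→ t2
  t1 = a.0 ⊢ —a→ t3
  t2 = 0 + 0 ⊢ deadlocked
  t3 = 0 ⊢ deadlocked
Bisimilarity quotient blocks:
  B0 = {s0}
  B1 = {s2, t1}
  B2 = {s1, s3, t2, t3}
  B3 = {t0}
s0 ∈ B0, t0 ∈ B3 → different blocks

not bisimilar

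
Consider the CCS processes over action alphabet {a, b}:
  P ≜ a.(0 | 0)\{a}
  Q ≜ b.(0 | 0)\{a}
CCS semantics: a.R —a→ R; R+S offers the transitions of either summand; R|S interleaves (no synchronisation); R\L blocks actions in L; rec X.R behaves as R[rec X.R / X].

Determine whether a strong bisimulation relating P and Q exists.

NO

Reachable graph of P (2 states):
  p0 = a.(0 | 0)\{a} | =a=> p1
  p1 = (0 | 0)\{a} | stopped
Reachable graph of Q (2 states):
  q0 = b.(0 | 0)\{a} | =b=> q1
  q1 = (0 | 0)\{a} | stopped
Partition-refinement fixed point:
  B0 = {p0}
  B1 = {p1, q1}
  B2 = {q0}
p0 ∈ B0, q0 ∈ B2 → different blocks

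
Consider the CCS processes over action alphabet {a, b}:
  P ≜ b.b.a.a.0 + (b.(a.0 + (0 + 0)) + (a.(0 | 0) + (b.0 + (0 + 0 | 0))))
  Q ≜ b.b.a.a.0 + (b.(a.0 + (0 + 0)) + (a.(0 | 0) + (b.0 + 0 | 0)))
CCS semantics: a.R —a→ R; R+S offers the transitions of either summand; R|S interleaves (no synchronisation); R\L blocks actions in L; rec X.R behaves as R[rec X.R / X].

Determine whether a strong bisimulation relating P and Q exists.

LTS(P): 7 reachable states
  m0 = b.b.a.a.0 + (b.(a.0 + (0 + 0)) + (a.(0 | 0) + (b.0 + (0 + 0 | 0)))) → -a-> m1, -b-> m2, -b-> m3, -b-> m4
  m1 = 0 | 0 → deadlocked
  m2 = 0 → deadlocked
  m3 = a.0 + (0 + 0) → -a-> m2
  m4 = b.a.a.0 → -b-> m5
  m5 = a.a.0 → -a-> m6
  m6 = a.0 → -a-> m2
LTS(Q): 7 reachable states
  n0 = b.b.a.a.0 + (b.(a.0 + (0 + 0)) + (a.(0 | 0) + (b.0 + 0 | 0))) → -a-> n1, -b-> n2, -b-> n3, -b-> n4
  n1 = 0 | 0 → deadlocked
  n2 = 0 → deadlocked
  n3 = a.0 + (0 + 0) → -a-> n2
  n4 = b.a.a.0 → -b-> n5
  n5 = a.a.0 → -a-> n6
  n6 = a.0 → -a-> n2
Coarsest stable partition (strong bisimilarity classes):
  B0 = {m0, n0}
  B1 = {m1, m2, n1, n2}
  B2 = {m4, n4}
  B3 = {m5, n5}
  B4 = {m3, m6, n3, n6}
m0 ∈ B0, n0 ∈ B0 → same block

P ~ Q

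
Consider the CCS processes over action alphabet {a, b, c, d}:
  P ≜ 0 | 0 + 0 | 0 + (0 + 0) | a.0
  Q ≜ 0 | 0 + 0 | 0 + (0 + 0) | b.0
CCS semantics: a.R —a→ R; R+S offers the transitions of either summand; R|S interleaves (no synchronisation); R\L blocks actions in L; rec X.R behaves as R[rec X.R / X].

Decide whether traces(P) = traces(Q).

Reachable graph of P (2 states):
  u0 = 0 | 0 + 0 | 0 + (0 + 0) | a.0 has moves —a→ u1
  u1 = (0 + 0) | 0 has moves stopped
Reachable graph of Q (2 states):
  v0 = 0 | 0 + 0 | 0 + (0 + 0) | b.0 has moves —b→ v1
  v1 = (0 + 0) | 0 has moves stopped
Trace ⟨a⟩ through P, begin at {u0}:
  step 1 (a): {u1}
  ✓ P
Trace ⟨a⟩ through Q, begin at {v0}:
  step 1 (a): ∅ (Q stuck)

trace-distinct — witness ⟨a⟩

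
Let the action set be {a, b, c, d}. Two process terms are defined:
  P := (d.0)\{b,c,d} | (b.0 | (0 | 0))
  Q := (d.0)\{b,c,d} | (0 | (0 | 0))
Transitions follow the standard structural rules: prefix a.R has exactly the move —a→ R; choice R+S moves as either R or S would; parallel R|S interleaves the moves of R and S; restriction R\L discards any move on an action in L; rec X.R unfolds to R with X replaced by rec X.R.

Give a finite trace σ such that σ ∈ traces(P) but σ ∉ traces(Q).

P's transition system — 2 states:
  m0 = (d.0)\{b,c,d} | (b.0 | (0 | 0)) has moves -b-> m1
  m1 = (d.0)\{b,c,d} | (0 | (0 | 0)) has moves stopped
Q's transition system — 1 states:
  n0 = (d.0)\{b,c,d} | (0 | (0 | 0)) has moves stopped
Executing b from P (initial set {m0}):
  step 1 (b): {m1}
  ✓ P
Executing b from Q (initial set {n0}):
  step 1 (b): ∅ (Q stuck)

b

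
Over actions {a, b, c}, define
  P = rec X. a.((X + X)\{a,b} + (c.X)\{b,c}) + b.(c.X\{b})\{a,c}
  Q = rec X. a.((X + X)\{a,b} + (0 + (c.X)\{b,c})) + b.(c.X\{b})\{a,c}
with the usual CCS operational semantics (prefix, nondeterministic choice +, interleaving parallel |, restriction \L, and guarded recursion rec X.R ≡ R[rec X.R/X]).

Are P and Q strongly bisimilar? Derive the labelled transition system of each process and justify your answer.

P ~ Q

Reachable graph of P (3 states):
  m0 = rec X. a.((X + X)\{a,b} + (c.X)\{b,c}) + b.(c.X\{b})\{a,c} :: —a→ m1, —b→ m2
  m1 = ((rec X. a.((X + X)\{a,b} + (c.X)\{b,c}) + b.(c.X\{b})\{a,c}) + (rec X. a.((X + X)\{a,b} + (c.X)\{b,c}) + b.(c.X\{b})\{a,c}))\{a,b} + (c.(rec X. a.((X + X)\{a,b} + (c.X)\{b,c}) + b.(c.X\{b})\{a,c}))\{b,c} :: ∅
  m2 = (c.(rec X. a.((X + X)\{a,b} + (c.X)\{b,c}) + b.(c.X\{b})\{a,c})\{b})\{a,c} :: ∅
Reachable graph of Q (3 states):
  n0 = rec X. a.((X + X)\{a,b} + (0 + (c.X)\{b,c})) + b.(c.X\{b})\{a,c} :: —a→ n1, —b→ n2
  n1 = ((rec X. a.((X + X)\{a,b} + (0 + (c.X)\{b,c})) + b.(c.X\{b})\{a,c}) + (rec X. a.((X + X)\{a,b} + (0 + (c.X)\{b,c})) + b.(c.X\{b})\{a,c}))\{a,b} + (0 + (c.(rec X. a.((X + X)\{a,b} + (0 + (c.X)\{b,c})) + b.(c.X\{b})\{a,c}))\{b,c}) :: ∅
  n2 = (c.(rec X. a.((X + X)\{a,b} + (0 + (c.X)\{b,c})) + b.(c.X\{b})\{a,c})\{b})\{a,c} :: ∅
Bisimilarity quotient blocks:
  B0 = {m0, n0}
  B1 = {m1, m2, n1, n2}
m0 ∈ B0, n0 ∈ B0 → same block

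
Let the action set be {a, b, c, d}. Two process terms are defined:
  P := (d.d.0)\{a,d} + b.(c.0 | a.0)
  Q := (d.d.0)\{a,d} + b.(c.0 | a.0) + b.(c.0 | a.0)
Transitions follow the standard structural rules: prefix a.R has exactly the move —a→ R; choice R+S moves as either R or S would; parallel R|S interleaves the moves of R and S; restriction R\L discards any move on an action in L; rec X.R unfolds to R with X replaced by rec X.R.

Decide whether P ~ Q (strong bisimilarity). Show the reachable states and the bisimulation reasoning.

Reachable graph of P (5 states):
  u0 = (d.d.0)\{a,d} + b.(c.0 | a.0) | =b=> u1
  u1 = c.0 | a.0 | =a=> u2, =c=> u3
  u2 = c.0 | 0 | =c=> u4
  u3 = 0 | a.0 | =a=> u4
  u4 = 0 | 0 | deadlocked
Reachable graph of Q (5 states):
  v0 = (d.d.0)\{a,d} + b.(c.0 | a.0) + b.(c.0 | a.0) | =b=> v1
  v1 = c.0 | a.0 | =a=> v2, =c=> v3
  v2 = c.0 | 0 | =c=> v4
  v3 = 0 | a.0 | =a=> v4
  v4 = 0 | 0 | deadlocked
Coarsest stable partition (strong bisimilarity classes):
  B0 = {u0, v0}
  B1 = {u1, v1}
  B2 = {u2, v2}
  B3 = {u4, v4}
  B4 = {u3, v3}
u0 ∈ B0, v0 ∈ B0 → same block

P ~ Q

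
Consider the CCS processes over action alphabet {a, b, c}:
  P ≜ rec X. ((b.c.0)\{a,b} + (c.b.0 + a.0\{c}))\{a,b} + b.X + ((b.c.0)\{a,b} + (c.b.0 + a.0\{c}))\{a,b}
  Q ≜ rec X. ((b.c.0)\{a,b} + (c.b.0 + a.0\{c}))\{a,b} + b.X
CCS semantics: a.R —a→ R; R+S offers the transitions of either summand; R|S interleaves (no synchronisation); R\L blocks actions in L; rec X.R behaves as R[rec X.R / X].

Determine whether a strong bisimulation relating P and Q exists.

P's transition system — 2 states:
  s0 = rec X. ((b.c.0)\{a,b} + (c.b.0 + a.0\{c}))\{a,b} + b.X + ((b.c.0)\{a,b} + (c.b.0 + a.0\{c}))\{a,b} | ··b··> s0, ··c··> s1
  s1 = (b.0)\{a,b} | (no moves)
Q's transition system — 2 states:
  t0 = rec X. ((b.c.0)\{a,b} + (c.b.0 + a.0\{c}))\{a,b} + b.X | ··b··> t0, ··c··> t1
  t1 = (b.0)\{a,b} | (no moves)
Partition-refinement fixed point:
  B0 = {s0, t0}
  B1 = {s1, t1}
s0 ∈ B0, t0 ∈ B0 → same block

YES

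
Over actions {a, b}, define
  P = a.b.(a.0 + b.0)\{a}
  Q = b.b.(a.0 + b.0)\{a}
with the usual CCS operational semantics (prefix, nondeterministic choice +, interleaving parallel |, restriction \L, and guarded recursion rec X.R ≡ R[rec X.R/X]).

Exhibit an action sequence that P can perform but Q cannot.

P's transition system — 4 states:
  p0 = a.b.(a.0 + b.0)\{a} has moves =a=> p1
  p1 = b.(a.0 + b.0)\{a} has moves =b=> p2
  p2 = (a.0 + b.0)\{a} has moves =b=> p3
  p3 = 0\{a} has moves stopped
Q's transition system — 4 states:
  q0 = b.b.(a.0 + b.0)\{a} has moves =b=> q1
  q1 = b.(a.0 + b.0)\{a} has moves =b=> q2
  q2 = (a.0 + b.0)\{a} has moves =b=> q3
  q3 = 0\{a} has moves stopped
Trace ⟨a⟩ through P, begin at {p0}:
  after a @ step 1: {p1}
  — P admits the full trace.
Trace ⟨a⟩ through Q, begin at {q0}:
  after a @ step 1: ∅  — Q cannot continue

a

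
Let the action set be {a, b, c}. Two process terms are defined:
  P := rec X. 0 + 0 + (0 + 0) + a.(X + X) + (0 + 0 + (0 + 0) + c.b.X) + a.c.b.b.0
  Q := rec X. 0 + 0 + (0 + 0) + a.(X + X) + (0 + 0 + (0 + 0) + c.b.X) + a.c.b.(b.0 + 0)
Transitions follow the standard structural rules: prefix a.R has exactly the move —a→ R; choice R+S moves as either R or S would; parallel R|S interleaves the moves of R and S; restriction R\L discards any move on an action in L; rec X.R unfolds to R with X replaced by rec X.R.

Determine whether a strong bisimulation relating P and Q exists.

Reachable graph of P (7 states):
  s0 = rec X. 0 + 0 + (0 + 0) + a.(X + X) + (0 + 0 + (0 + 0) + c.b.X) + a.c.b.b.0 :: ··a··> s1, ··a··> s2, ··c··> s3
  s1 = (rec X. 0 + 0 + (0 + 0) + a.(X + X) + (0 + 0 + (0 + 0) + c.b.X) + a.c.b.b.0) + (rec X. 0 + 0 + (0 + 0) + a.(X + X) + (0 + 0 + (0 + 0) + c.b.X) + a.c.b.b.0) :: ··a··> s1, ··a··> s2, ··c··> s3
  s2 = c.b.b.0 :: ··c··> s4
  s3 = b.(rec X. 0 + 0 + (0 + 0) + a.(X + X) + (0 + 0 + (0 + 0) + c.b.X) + a.c.b.b.0) :: ··b··> s0
  s4 = b.b.0 :: ··b··> s5
  s5 = b.0 :: ··b··> s6
  s6 = 0 :: deadlocked
Reachable graph of Q (7 states):
  t0 = rec X. 0 + 0 + (0 + 0) + a.(X + X) + (0 + 0 + (0 + 0) + c.b.X) + a.c.b.(b.0 + 0) :: ··a··> t1, ··a··> t2, ··c··> t3
  t1 = (rec X. 0 + 0 + (0 + 0) + a.(X + X) + (0 + 0 + (0 + 0) + c.b.X) + a.c.b.(b.0 + 0)) + (rec X. 0 + 0 + (0 + 0) + a.(X + X) + (0 + 0 + (0 + 0) + c.b.X) + a.c.b.(b.0 + 0)) :: ··a··> t1, ··a··> t2, ··c··> t3
  t2 = c.b.(b.0 + 0) :: ··c··> t4
  t3 = b.(rec X. 0 + 0 + (0 + 0) + a.(X + X) + (0 + 0 + (0 + 0) + c.b.X) + a.c.b.(b.0 + 0)) :: ··b··> t0
  t4 = b.(b.0 + 0) :: ··b··> t5
  t5 = b.0 + 0 :: ··b··> t6
  t6 = 0 :: deadlocked
Bisimilarity quotient blocks:
  B0 = {s0, s1, t0, t1}
  B1 = {s3, t3}
  B2 = {s2, t2}
  B3 = {s4, t4}
  B4 = {s5, t5}
  B5 = {s6, t6}
s0 ∈ B0, t0 ∈ B0 → same block

P ~ Q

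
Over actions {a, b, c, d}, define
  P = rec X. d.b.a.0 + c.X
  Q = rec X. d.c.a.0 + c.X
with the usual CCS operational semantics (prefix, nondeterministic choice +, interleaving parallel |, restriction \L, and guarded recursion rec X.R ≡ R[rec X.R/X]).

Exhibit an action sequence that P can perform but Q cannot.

LTS(P): 4 reachable states
  s0 = rec X. d.b.a.0 + c.X :: =c=> s0, =d=> s1
  s1 = b.a.0 :: =b=> s2
  s2 = a.0 :: =a=> s3
  s3 = 0 :: (no moves)
LTS(Q): 4 reachable states
  t0 = rec X. d.c.a.0 + c.X :: =c=> t0, =d=> t1
  t1 = c.a.0 :: =c=> t2
  t2 = a.0 :: =a=> t3
  t3 = 0 :: (no moves)
Run σ = ⟨db⟩ on P: start {s0}
  [1] d ⇒ {s1}
  [2] b ⇒ {s2}
  — P admits the full trace.
Run σ = ⟨db⟩ on Q: start {t0}
  [1] d ⇒ {t1}
  [2] b ⇒ ∅ (Q stuck)

db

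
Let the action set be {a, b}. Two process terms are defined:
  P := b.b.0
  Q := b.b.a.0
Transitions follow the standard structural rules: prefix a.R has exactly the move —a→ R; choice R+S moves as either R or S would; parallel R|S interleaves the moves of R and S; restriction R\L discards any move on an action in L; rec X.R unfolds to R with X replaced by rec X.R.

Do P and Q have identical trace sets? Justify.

traces(P) ≠ traces(Q) — witness ⟨bba⟩

LTS(P): 3 reachable states
  p0 = b.b.0 :: —b→ p1
  p1 = b.0 :: —b→ p2
  p2 = 0 :: ·
LTS(Q): 4 reachable states
  q0 = b.b.a.0 :: —b→ q1
  q1 = b.a.0 :: —b→ q2
  q2 = a.0 :: —a→ q3
  q3 = 0 :: ·
Trace ⟨bba⟩ through Q, begin at {q0}:
  step 1 (b): {q1}
  step 2 (b): {q2}
  step 3 (a): {q3}
  ✓ Q
Trace ⟨bba⟩ through P, begin at {p0}:
  step 1 (b): {p1}
  step 2 (b): {p2}
  step 3 (a): ∅  — P cannot continue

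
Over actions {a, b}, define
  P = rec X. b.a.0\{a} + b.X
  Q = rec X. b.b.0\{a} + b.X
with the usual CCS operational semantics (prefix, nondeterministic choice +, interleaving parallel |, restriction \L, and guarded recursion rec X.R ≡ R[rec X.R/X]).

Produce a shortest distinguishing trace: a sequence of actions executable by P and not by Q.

ba

P's transition system — 3 states:
  s0 = rec X. b.a.0\{a} + b.X has moves —b→ s0, —b→ s1
  s1 = a.0\{a} has moves —a→ s2
  s2 = 0\{a} has moves ·
Q's transition system — 3 states:
  t0 = rec X. b.b.0\{a} + b.X has moves —b→ t0, —b→ t1
  t1 = b.0\{a} has moves —b→ t2
  t2 = 0\{a} has moves ·
Executing ba from P (initial set {s0}):
  step 1 (b): {s0, s1}
  step 2 (a): {s2}
  ✓ P
Executing ba from Q (initial set {t0}):
  step 1 (b): {t0, t1}
  step 2 (a): ∅ (Q stuck)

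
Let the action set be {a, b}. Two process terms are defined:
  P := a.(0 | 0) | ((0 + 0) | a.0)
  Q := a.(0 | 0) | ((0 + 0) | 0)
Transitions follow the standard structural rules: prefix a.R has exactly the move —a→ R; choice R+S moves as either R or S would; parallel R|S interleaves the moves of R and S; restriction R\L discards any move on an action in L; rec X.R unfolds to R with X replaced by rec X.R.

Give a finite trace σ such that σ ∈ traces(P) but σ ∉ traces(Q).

aa

LTS(P): 4 reachable states
  u0 = a.(0 | 0) | ((0 + 0) | a.0) | --a--▸ u1, --a--▸ u2
  u1 = 0 | 0 | ((0 + 0) | a.0) | --a--▸ u3
  u2 = a.(0 | 0) | ((0 + 0) | 0) | --a--▸ u3
  u3 = 0 | 0 | ((0 + 0) | 0) | stopped
LTS(Q): 2 reachable states
  v0 = a.(0 | 0) | ((0 + 0) | 0) | --a--▸ v1
  v1 = 0 | 0 | ((0 + 0) | 0) | stopped
Trace ⟨aa⟩ through P, begin at {u0}:
  after a @ step 1: {u1, u2}
  after a @ step 2: {u3}
  P completes σ.
Trace ⟨aa⟩ through Q, begin at {v0}:
  after a @ step 1: {v1}
  after a @ step 2: ∅  — Q cannot continue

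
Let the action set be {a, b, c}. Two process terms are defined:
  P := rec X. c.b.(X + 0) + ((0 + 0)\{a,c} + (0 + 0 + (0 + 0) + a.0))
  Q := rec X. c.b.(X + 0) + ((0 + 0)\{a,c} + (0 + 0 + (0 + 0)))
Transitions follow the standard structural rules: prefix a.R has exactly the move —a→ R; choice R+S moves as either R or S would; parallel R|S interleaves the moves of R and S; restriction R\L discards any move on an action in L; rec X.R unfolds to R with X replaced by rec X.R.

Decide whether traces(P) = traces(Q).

P's transition system — 4 states:
  m0 = rec X. c.b.(X + 0) + ((0 + 0)\{a,c} + (0 + 0 + (0 + 0) + a.0)) ⊢ =a=> m1, =c=> m2
  m1 = 0 ⊢ ∅
  m2 = b.((rec X. c.b.(X + 0) + ((0 + 0)\{a,c} + (0 + 0 + (0 + 0) + a.0))) + 0) ⊢ =b=> m3
  m3 = (rec X. c.b.(X + 0) + ((0 + 0)\{a,c} + (0 + 0 + (0 + 0) + a.0))) + 0 ⊢ =a=> m1, =c=> m2
Q's transition system — 3 states:
  n0 = rec X. c.b.(X + 0) + ((0 + 0)\{a,c} + (0 + 0 + (0 + 0))) ⊢ =c=> n1
  n1 = b.((rec X. c.b.(X + 0) + ((0 + 0)\{a,c} + (0 + 0 + (0 + 0)))) + 0) ⊢ =b=> n2
  n2 = (rec X. c.b.(X + 0) + ((0 + 0)\{a,c} + (0 + 0 + (0 + 0)))) + 0 ⊢ =c=> n1
Trace ⟨a⟩ through P, begin at {m0}:
  [1] a ⇒ {m1}
  P completes σ.
Trace ⟨a⟩ through Q, begin at {n0}:
  [1] a ⇒ ∅  — Q cannot continue

NO — witness ⟨a⟩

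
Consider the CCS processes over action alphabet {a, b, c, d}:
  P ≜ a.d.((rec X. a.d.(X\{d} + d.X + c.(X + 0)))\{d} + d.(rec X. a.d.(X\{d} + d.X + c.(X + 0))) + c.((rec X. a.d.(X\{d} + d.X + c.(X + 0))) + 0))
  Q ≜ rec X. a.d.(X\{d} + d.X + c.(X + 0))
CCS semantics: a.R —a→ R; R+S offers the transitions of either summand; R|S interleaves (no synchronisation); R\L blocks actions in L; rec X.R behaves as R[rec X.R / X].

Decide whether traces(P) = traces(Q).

P's transition system — 6 states:
  p0 = a.d.((rec X. a.d.(X\{d} + d.X + c.(X + 0)))\{d} + d.(rec X. a.d.(X\{d} + d.X + c.(X + 0))) + c.((rec X. a.d.(X\{d} + d.X + c.(X + 0))) + 0)) has moves --a--▸ p1
  p1 = d.((rec X. a.d.(X\{d} + d.X + c.(X + 0)))\{d} + d.(rec X. a.d.(X\{d} + d.X + c.(X + 0))) + c.((rec X. a.d.(X\{d} + d.X + c.(X + 0))) + 0)) has moves --d--▸ p2
  p2 = (rec X. a.d.(X\{d} + d.X + c.(X + 0)))\{d} + d.(rec X. a.d.(X\{d} + d.X + c.(X + 0))) + c.((rec X. a.d.(X\{d} + d.X + c.(X + 0))) + 0) has moves --a--▸ p3, --c--▸ p4, --d--▸ p5
  p3 = (d.((rec X. a.d.(X\{d} + d.X + c.(X + 0)))\{d} + d.(rec X. a.d.(X\{d} + d.X + c.(X + 0))) + c.((rec X. a.d.(X\{d} + d.X + c.(X + 0))) + 0)))\{d} has moves ∅
  p4 = (rec X. a.d.(X\{d} + d.X + c.(X + 0))) + 0 has moves --a--▸ p1
  p5 = rec X. a.d.(X\{d} + d.X + c.(X + 0)) has moves --a--▸ p1
Q's transition system — 5 states:
  q0 = rec X. a.d.(X\{d} + d.X + c.(X + 0)) has moves --a--▸ q1
  q1 = d.((rec X. a.d.(X\{d} + d.X + c.(X + 0)))\{d} + d.(rec X. a.d.(X\{d} + d.X + c.(X + 0))) + c.((rec X. a.d.(X\{d} + d.X + c.(X + 0))) + 0)) has moves --d--▸ q2
  q2 = (rec X. a.d.(X\{d} + d.X + c.(X + 0)))\{d} + d.(rec X. a.d.(X\{d} + d.X + c.(X + 0))) + c.((rec X. a.d.(X\{d} + d.X + c.(X + 0))) + 0) has moves --a--▸ q3, --c--▸ q4, --d--▸ q0
  q3 = (d.((rec X. a.d.(X\{d} + d.X + c.(X + 0)))\{d} + d.(rec X. a.d.(X\{d} + d.X + c.(X + 0))) + c.((rec X. a.d.(X\{d} + d.X + c.(X + 0))) + 0)))\{d} has moves ∅
  q4 = (rec X. a.d.(X\{d} + d.X + c.(X + 0))) + 0 has moves --a--▸ q1
Coarsest stable partition (strong bisimilarity classes):
  B0 = {p0, p4, p5, q0, q4}
  B1 = {p1, q1}
  B2 = {p2, q2}
  B3 = {p3, q3}
p0 ∈ B0, q0 ∈ B0 → same block
Bisimilar ⇒ trace-equivalent.

trace-equivalent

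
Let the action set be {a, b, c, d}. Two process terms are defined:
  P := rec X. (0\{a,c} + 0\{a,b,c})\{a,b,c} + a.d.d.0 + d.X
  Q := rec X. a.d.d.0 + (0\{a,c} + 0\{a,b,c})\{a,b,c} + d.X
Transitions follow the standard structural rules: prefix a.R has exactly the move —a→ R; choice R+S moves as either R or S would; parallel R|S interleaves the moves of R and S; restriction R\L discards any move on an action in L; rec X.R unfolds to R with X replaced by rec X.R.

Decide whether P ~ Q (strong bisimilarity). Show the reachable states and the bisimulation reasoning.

YES

LTS(P): 4 reachable states
  p0 = rec X. (0\{a,c} + 0\{a,b,c})\{a,b,c} + a.d.d.0 + d.X :: -a-> p1, -d-> p0
  p1 = d.d.0 :: -d-> p2
  p2 = d.0 :: -d-> p3
  p3 = 0 :: ∅
LTS(Q): 4 reachable states
  q0 = rec X. a.d.d.0 + (0\{a,c} + 0\{a,b,c})\{a,b,c} + d.X :: -a-> q1, -d-> q0
  q1 = d.d.0 :: -d-> q2
  q2 = d.0 :: -d-> q3
  q3 = 0 :: ∅
Bisimilarity quotient blocks:
  B0 = {p0, q0}
  B1 = {p1, q1}
  B2 = {p2, q2}
  B3 = {p3, q3}
p0 ∈ B0, q0 ∈ B0 → same block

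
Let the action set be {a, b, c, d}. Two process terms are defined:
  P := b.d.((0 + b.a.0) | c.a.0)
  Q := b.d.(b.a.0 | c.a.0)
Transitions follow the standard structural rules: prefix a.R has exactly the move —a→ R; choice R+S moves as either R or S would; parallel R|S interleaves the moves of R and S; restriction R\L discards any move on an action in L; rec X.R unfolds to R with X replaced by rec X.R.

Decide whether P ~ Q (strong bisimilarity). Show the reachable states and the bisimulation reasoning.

YES

LTS(P): 11 reachable states
  s0 = b.d.((0 + b.a.0) | c.a.0) | --b--▸ s1
  s1 = d.((0 + b.a.0) | c.a.0) | --d--▸ s2
  s2 = (0 + b.a.0) | c.a.0 | --b--▸ s3, --c--▸ s4
  s3 = a.0 | c.a.0 | --a--▸ s5, --c--▸ s6
  s4 = (0 + b.a.0) | a.0 | --a--▸ s7, --b--▸ s6
  s5 = 0 | c.a.0 | --c--▸ s8
  s6 = a.0 | a.0 | --a--▸ s8, --a--▸ s9
  s7 = (0 + b.a.0) | 0 | --b--▸ s9
  s8 = 0 | a.0 | --a--▸ s10
  s9 = a.0 | 0 | --a--▸ s10
  s10 = 0 | 0 | ∅
LTS(Q): 11 reachable states
  t0 = b.d.(b.a.0 | c.a.0) | --b--▸ t1
  t1 = d.(b.a.0 | c.a.0) | --d--▸ t2
  t2 = b.a.0 | c.a.0 | --b--▸ t3, --c--▸ t4
  t3 = a.0 | c.a.0 | --a--▸ t5, --c--▸ t6
  t4 = b.a.0 | a.0 | --a--▸ t7, --b--▸ t6
  t5 = 0 | c.a.0 | --c--▸ t8
  t6 = a.0 | a.0 | --a--▸ t8, --a--▸ t9
  t7 = b.a.0 | 0 | --b--▸ t9
  t8 = 0 | a.0 | --a--▸ t10
  t9 = a.0 | 0 | --a--▸ t10
  t10 = 0 | 0 | ∅
Coarsest stable partition (strong bisimilarity classes):
  B0 = {s0, t0}
  B1 = {s1, t1}
  B2 = {s2, t2}
  B3 = {s3, t3}
  B4 = {s6, t6}
  B5 = {s8, s9, t8, t9}
  B6 = {s10, t10}
  B7 = {s5, t5}
  B8 = {s4, t4}
  B9 = {s7, t7}
s0 ∈ B0, t0 ∈ B0 → same block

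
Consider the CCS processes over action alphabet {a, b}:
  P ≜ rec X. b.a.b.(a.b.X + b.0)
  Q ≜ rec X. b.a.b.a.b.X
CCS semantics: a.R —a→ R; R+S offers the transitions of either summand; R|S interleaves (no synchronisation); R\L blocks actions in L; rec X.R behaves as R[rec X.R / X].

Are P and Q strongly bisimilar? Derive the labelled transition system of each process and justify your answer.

LTS(P): 6 reachable states
  p0 = rec X. b.a.b.(a.b.X + b.0) ⊢ =b=> p1
  p1 = a.b.(a.b.(rec X. b.a.b.(a.b.X + b.0)) + b.0) ⊢ =a=> p2
  p2 = b.(a.b.(rec X. b.a.b.(a.b.X + b.0)) + b.0) ⊢ =b=> p3
  p3 = a.b.(rec X. b.a.b.(a.b.X + b.0)) + b.0 ⊢ =a=> p4, =b=> p5
  p4 = b.(rec X. b.a.b.(a.b.X + b.0)) ⊢ =b=> p0
  p5 = 0 ⊢ deadlocked
LTS(Q): 5 reachable states
  q0 = rec X. b.a.b.a.b.X ⊢ =b=> q1
  q1 = a.b.a.b.(rec X. b.a.b.a.b.X) ⊢ =a=> q2
  q2 = b.a.b.(rec X. b.a.b.a.b.X) ⊢ =b=> q3
  q3 = a.b.(rec X. b.a.b.a.b.X) ⊢ =a=> q4
  q4 = b.(rec X. b.a.b.a.b.X) ⊢ =b=> q0
Coarsest stable partition (strong bisimilarity classes):
  B0 = {p0}
  B1 = {p1}
  B2 = {p2}
  B3 = {p3}
  B4 = {p5}
  B5 = {p4}
  B6 = {q0}
  B7 = {q1}
  B8 = {q2}
  B9 = {q3}
  B10 = {q4}
p0 ∈ B0, q0 ∈ B6 → different blocks

NO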